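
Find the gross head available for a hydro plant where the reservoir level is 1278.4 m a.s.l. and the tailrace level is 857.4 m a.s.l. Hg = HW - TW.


Hg = 1278.4 - 857.4 = 421.0000 m


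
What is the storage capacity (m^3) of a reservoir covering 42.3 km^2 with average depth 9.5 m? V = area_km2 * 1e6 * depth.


V = 42.3 * 1e6 * 9.5 = 4.0185e+08 m^3


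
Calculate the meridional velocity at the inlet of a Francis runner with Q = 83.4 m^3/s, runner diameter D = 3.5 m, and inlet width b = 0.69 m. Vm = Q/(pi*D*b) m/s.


Vm = 83.4 / (pi * 3.5 * 0.69) = 10.9926 m/s


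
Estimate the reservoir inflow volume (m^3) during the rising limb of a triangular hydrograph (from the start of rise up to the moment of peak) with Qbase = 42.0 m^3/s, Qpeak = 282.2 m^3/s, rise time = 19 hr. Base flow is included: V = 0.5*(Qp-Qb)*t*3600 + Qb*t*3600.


V = 0.5*(282.2 - 42.0)*19*3600 + 42.0*19*3600 = 1.1088e+07 m^3


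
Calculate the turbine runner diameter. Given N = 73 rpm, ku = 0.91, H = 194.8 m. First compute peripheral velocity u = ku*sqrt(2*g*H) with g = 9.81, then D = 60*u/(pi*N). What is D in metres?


u = 0.91 * sqrt(2*9.81*194.8) = 56.2581 m/s
D = 60 * 56.2581 / (pi * 73) = 14.7185 m


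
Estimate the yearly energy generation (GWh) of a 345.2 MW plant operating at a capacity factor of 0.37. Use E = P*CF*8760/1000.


E = 345.2 * 0.37 * 8760 / 1000 = 1118.8622 GWh


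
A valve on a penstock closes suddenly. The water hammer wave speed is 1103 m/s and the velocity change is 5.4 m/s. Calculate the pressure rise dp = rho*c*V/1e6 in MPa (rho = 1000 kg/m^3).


dp = 1000 * 1103 * 5.4 / 1e6 = 5.9562 MPa


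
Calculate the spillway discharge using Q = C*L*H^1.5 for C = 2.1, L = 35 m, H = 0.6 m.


Q = 2.1 * 35 * 0.6^1.5 = 34.1597 m^3/s


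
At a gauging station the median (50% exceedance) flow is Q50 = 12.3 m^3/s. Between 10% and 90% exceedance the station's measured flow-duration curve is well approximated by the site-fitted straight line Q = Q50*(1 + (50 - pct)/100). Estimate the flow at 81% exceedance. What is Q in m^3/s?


Q = 12.3 * (1 + (50 - 81)/100) = 8.4870 m^3/s


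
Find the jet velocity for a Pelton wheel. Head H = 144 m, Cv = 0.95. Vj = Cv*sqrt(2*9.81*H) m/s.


Vj = 0.95 * sqrt(2*9.81*144) = 50.4957 m/s


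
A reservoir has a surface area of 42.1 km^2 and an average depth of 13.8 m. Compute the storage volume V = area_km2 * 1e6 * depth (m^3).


V = 42.1 * 1e6 * 13.8 = 5.8098e+08 m^3


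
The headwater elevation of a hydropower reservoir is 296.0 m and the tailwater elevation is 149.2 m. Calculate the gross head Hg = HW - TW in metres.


Hg = 296.0 - 149.2 = 146.8000 m


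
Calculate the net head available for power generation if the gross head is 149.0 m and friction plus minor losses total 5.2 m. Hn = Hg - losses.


Hn = 149.0 - 5.2 = 143.8000 m


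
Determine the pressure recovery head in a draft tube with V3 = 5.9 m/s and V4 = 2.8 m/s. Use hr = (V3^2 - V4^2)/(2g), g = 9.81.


hr = (5.9^2 - 2.8^2) / (2*9.81) = 1.3746 m


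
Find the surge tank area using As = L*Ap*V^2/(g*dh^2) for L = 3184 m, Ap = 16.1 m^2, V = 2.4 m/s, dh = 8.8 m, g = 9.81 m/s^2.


As = 3184 * 16.1 * 2.4^2 / (9.81 * 8.8^2) = 388.6754 m^2


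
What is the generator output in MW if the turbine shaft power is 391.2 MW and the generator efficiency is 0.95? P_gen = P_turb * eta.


P_gen = 391.2 * 0.95 = 371.6400 MW


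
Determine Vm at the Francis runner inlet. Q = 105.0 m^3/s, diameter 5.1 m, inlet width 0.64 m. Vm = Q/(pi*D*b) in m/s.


Vm = 105.0 / (pi * 5.1 * 0.64) = 10.2397 m/s


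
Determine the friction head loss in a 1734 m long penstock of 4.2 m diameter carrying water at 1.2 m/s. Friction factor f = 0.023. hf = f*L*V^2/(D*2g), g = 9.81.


hf = 0.023 * 1734 * 1.2^2 / (4.2 * 2 * 9.81) = 0.6969 m


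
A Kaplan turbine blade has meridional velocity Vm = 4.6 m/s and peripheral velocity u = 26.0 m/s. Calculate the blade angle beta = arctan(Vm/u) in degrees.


beta = arctan(4.6 / 26.0) = 10.0331 degrees


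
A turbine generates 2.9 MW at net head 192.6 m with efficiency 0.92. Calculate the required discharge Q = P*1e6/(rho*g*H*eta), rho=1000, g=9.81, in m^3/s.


Q = 2.9 * 1e6 / (1000 * 9.81 * 192.6 * 0.92) = 1.6683 m^3/s


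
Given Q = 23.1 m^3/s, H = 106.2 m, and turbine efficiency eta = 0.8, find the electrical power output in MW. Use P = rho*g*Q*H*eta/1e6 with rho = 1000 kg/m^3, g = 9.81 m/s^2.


P = 1000 * 9.81 * 23.1 * 106.2 * 0.8 / 1e6 = 19.2529 MW


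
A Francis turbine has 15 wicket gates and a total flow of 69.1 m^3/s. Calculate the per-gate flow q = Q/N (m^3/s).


q = 69.1 / 15 = 4.6067 m^3/s


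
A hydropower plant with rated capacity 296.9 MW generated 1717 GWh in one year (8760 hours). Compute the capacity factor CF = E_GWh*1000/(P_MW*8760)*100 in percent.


CF = 1717 * 1000 / (296.9 * 8760) * 100 = 66.0170 %


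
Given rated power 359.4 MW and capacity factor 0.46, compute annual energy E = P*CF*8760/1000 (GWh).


E = 359.4 * 0.46 * 8760 / 1000 = 1448.2382 GWh


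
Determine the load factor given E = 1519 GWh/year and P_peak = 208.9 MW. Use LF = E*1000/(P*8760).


LF = 1519 * 1000 / (208.9 * 8760) = 0.8301


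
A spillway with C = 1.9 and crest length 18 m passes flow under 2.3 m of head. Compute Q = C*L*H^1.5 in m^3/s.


Q = 1.9 * 18 * 2.3^1.5 = 119.2938 m^3/s


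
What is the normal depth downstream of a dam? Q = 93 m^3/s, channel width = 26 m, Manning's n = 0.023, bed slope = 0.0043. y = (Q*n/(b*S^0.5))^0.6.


y = (93 * 0.023 / (26 * 0.0043^0.5))^0.6 = 1.1458 m


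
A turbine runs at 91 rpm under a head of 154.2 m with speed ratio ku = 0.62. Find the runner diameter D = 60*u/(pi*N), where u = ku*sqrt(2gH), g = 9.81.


u = 0.62 * sqrt(2*9.81*154.2) = 34.1023 m/s
D = 60 * 34.1023 / (pi * 91) = 7.1572 m


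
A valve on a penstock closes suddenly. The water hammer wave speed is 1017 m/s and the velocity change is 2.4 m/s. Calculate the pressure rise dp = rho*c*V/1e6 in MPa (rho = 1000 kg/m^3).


dp = 1000 * 1017 * 2.4 / 1e6 = 2.4408 MPa


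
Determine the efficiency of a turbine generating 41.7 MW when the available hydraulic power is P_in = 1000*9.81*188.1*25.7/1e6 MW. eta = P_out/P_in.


P_in = 1000 * 9.81 * 188.1 * 25.7 / 1e6 = 47.4232 MW
eta = 41.7 / 47.4232 = 0.8793


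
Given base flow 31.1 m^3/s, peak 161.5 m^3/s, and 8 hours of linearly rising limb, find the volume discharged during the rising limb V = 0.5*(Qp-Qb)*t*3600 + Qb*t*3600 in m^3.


V = 0.5*(161.5 - 31.1)*8*3600 + 31.1*8*3600 = 2.7734e+06 m^3


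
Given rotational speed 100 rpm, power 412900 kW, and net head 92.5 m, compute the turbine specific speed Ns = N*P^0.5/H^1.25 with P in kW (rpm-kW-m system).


Ns = 100 * 412900^0.5 / 92.5^1.25 = 223.9986


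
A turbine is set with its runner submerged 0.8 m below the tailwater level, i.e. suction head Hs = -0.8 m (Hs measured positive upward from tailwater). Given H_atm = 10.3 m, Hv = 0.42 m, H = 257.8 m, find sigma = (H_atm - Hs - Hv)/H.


sigma = (10.3 - (-0.8) - 0.42) / 257.8 = 0.0414


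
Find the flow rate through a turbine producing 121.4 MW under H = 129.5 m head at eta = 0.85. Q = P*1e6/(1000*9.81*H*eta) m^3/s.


Q = 121.4 * 1e6 / (1000 * 9.81 * 129.5 * 0.85) = 112.4245 m^3/s


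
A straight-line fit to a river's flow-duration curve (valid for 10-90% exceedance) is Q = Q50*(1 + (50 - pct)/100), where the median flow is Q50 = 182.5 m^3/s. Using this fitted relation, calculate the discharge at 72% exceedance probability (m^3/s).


Q = 182.5 * (1 + (50 - 72)/100) = 142.3500 m^3/s


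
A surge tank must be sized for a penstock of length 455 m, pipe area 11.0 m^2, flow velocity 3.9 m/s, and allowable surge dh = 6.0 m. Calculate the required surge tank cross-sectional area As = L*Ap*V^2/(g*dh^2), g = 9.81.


As = 455 * 11.0 * 3.9^2 / (9.81 * 6.0^2) = 215.5568 m^2


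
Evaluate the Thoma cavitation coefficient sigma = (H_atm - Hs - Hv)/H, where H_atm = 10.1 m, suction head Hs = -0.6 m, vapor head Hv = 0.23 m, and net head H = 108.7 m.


sigma = (10.1 - (-0.6) - 0.23) / 108.7 = 0.0963


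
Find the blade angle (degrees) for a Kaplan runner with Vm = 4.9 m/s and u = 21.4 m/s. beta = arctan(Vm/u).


beta = arctan(4.9 / 21.4) = 12.8968 degrees


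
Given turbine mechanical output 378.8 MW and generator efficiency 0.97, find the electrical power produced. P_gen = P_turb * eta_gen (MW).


P_gen = 378.8 * 0.97 = 367.4360 MW


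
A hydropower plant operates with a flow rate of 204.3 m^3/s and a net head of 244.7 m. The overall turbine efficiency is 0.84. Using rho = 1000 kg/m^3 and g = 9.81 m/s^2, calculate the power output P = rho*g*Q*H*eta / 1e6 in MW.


P = 1000 * 9.81 * 204.3 * 244.7 * 0.84 / 1e6 = 411.9558 MW


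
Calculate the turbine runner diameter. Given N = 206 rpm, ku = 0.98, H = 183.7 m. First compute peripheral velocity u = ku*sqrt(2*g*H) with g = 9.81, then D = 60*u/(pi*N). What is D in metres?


u = 0.98 * sqrt(2*9.81*183.7) = 58.8342 m/s
D = 60 * 58.8342 / (pi * 206) = 5.4546 m


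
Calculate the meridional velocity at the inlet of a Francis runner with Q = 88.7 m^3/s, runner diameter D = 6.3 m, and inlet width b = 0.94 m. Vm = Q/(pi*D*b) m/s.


Vm = 88.7 / (pi * 6.3 * 0.94) = 4.7677 m/s


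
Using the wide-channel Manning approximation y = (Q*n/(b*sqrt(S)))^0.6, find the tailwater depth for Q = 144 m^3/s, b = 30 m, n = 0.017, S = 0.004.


y = (144 * 0.017 / (30 * 0.004^0.5))^0.6 = 1.1652 m


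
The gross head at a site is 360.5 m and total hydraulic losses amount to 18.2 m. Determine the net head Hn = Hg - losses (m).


Hn = 360.5 - 18.2 = 342.3000 m


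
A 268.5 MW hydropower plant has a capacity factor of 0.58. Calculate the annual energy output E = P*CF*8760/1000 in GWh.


E = 268.5 * 0.58 * 8760 / 1000 = 1364.1948 GWh


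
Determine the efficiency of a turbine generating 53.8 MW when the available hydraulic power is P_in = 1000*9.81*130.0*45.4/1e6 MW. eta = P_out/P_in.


P_in = 1000 * 9.81 * 130.0 * 45.4 / 1e6 = 57.8986 MW
eta = 53.8 / 57.8986 = 0.9292


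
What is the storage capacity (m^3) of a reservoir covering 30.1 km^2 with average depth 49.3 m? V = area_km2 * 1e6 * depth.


V = 30.1 * 1e6 * 49.3 = 1.4839e+09 m^3


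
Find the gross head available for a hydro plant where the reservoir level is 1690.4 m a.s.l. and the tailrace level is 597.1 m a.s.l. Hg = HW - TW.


Hg = 1690.4 - 597.1 = 1093.3000 m


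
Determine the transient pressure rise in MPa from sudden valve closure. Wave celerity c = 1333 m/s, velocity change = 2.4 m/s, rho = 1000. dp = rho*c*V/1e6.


dp = 1000 * 1333 * 2.4 / 1e6 = 3.1992 MPa


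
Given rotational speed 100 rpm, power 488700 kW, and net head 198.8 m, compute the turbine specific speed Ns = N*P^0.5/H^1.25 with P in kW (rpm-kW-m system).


Ns = 100 * 488700^0.5 / 198.8^1.25 = 93.6485


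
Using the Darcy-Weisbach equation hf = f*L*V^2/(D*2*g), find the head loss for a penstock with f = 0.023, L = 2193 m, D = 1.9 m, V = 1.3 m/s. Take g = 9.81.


hf = 0.023 * 2193 * 1.3^2 / (1.9 * 2 * 9.81) = 2.2867 m


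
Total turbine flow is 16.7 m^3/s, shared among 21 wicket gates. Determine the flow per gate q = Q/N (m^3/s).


q = 16.7 / 21 = 0.7952 m^3/s


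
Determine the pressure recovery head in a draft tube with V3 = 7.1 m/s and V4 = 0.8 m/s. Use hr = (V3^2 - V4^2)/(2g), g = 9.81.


hr = (7.1^2 - 0.8^2) / (2*9.81) = 2.5367 m


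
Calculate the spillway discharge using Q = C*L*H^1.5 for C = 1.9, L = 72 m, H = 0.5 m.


Q = 1.9 * 72 * 0.5^1.5 = 48.3661 m^3/s


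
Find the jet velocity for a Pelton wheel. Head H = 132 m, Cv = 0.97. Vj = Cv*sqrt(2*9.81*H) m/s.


Vj = 0.97 * sqrt(2*9.81*132) = 49.3638 m/s


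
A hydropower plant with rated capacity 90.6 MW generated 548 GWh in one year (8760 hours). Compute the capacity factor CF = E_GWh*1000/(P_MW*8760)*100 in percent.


CF = 548 * 1000 / (90.6 * 8760) * 100 = 69.0475 %


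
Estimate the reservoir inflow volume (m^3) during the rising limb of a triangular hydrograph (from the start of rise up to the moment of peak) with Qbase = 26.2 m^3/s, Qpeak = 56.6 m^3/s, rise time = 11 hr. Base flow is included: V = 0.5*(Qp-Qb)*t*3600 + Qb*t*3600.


V = 0.5*(56.6 - 26.2)*11*3600 + 26.2*11*3600 = 1.6394e+06 m^3


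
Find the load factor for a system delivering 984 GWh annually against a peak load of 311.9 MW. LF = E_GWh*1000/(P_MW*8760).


LF = 984 * 1000 / (311.9 * 8760) = 0.3601


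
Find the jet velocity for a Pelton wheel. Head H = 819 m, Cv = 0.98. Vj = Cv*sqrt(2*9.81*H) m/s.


Vj = 0.98 * sqrt(2*9.81*819) = 124.2274 m/s


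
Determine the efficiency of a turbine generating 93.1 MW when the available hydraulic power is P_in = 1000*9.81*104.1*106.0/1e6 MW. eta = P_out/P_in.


P_in = 1000 * 9.81 * 104.1 * 106.0 / 1e6 = 108.2494 MW
eta = 93.1 / 108.2494 = 0.8601


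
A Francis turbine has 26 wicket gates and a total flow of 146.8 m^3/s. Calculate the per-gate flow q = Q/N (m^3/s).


q = 146.8 / 26 = 5.6462 m^3/s


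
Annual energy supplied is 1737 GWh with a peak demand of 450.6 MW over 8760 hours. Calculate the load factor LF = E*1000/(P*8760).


LF = 1737 * 1000 / (450.6 * 8760) = 0.4401


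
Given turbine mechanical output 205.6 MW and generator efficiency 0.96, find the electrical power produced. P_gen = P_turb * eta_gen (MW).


P_gen = 205.6 * 0.96 = 197.3760 MW


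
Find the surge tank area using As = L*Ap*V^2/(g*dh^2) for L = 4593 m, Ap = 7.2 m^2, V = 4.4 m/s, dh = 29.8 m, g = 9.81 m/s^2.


As = 4593 * 7.2 * 4.4^2 / (9.81 * 29.8^2) = 73.4908 m^2


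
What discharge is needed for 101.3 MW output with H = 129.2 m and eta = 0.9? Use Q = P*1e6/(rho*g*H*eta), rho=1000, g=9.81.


Q = 101.3 * 1e6 / (1000 * 9.81 * 129.2 * 0.9) = 88.8046 m^3/s


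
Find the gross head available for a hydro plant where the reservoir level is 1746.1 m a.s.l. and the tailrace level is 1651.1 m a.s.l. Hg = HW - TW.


Hg = 1746.1 - 1651.1 = 95.0000 m


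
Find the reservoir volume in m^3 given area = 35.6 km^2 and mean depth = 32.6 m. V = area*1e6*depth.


V = 35.6 * 1e6 * 32.6 = 1.1606e+09 m^3


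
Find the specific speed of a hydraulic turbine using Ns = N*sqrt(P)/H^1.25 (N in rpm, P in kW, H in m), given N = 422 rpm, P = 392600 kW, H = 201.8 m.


Ns = 422 * 392600^0.5 / 201.8^1.25 = 347.6451


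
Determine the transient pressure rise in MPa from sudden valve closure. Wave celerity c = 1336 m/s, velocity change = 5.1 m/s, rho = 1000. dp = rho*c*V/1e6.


dp = 1000 * 1336 * 5.1 / 1e6 = 6.8136 MPa


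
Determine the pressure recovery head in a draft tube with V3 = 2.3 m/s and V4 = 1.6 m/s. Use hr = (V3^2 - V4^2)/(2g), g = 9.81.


hr = (2.3^2 - 1.6^2) / (2*9.81) = 0.1391 m


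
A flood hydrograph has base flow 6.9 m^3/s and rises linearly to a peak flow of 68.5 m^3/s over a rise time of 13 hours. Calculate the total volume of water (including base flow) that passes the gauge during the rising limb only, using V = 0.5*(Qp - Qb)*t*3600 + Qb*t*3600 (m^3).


V = 0.5*(68.5 - 6.9)*13*3600 + 6.9*13*3600 = 1.7644e+06 m^3


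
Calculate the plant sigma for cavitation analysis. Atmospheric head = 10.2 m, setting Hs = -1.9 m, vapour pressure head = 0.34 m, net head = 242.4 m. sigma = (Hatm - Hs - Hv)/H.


sigma = (10.2 - (-1.9) - 0.34) / 242.4 = 0.0485


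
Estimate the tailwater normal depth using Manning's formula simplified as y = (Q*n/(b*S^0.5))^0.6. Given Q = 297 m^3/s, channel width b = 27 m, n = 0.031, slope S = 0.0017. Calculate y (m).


y = (297 * 0.031 / (27 * 0.0017^0.5))^0.6 = 3.5524 m


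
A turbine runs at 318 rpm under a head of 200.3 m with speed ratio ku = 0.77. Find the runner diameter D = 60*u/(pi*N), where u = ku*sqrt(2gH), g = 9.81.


u = 0.77 * sqrt(2*9.81*200.3) = 48.2704 m/s
D = 60 * 48.2704 / (pi * 318) = 2.8990 m


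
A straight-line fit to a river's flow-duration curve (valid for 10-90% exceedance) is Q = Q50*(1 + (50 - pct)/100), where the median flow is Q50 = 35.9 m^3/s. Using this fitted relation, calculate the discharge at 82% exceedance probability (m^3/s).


Q = 35.9 * (1 + (50 - 82)/100) = 24.4120 m^3/s


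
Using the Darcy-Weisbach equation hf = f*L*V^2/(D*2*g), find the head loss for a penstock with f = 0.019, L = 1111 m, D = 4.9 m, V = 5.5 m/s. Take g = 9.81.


hf = 0.019 * 1111 * 5.5^2 / (4.9 * 2 * 9.81) = 6.6420 m


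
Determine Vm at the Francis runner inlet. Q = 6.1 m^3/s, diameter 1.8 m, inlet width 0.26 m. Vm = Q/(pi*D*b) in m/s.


Vm = 6.1 / (pi * 1.8 * 0.26) = 4.1489 m/s


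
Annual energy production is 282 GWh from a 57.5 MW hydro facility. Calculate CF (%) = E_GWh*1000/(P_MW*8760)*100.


CF = 282 * 1000 / (57.5 * 8760) * 100 = 55.9857 %


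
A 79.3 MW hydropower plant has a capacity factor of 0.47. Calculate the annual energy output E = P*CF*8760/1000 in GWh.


E = 79.3 * 0.47 * 8760 / 1000 = 326.4940 GWh


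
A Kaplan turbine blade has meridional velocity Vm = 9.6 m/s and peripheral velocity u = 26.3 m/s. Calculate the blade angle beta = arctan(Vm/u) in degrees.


beta = arctan(9.6 / 26.3) = 20.0530 degrees


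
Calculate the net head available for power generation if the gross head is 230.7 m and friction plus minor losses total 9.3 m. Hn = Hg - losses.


Hn = 230.7 - 9.3 = 221.4000 m


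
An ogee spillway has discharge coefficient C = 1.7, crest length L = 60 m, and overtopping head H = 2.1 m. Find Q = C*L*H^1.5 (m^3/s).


Q = 1.7 * 60 * 2.1^1.5 = 310.4053 m^3/s


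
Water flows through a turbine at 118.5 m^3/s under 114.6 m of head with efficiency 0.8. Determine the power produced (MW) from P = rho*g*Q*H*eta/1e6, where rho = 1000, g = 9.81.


P = 1000 * 9.81 * 118.5 * 114.6 * 0.8 / 1e6 = 106.5766 MW


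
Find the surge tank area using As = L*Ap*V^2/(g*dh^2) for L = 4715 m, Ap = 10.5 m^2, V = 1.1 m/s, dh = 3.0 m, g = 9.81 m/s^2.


As = 4715 * 10.5 * 1.1^2 / (9.81 * 3.0^2) = 678.4922 m^2


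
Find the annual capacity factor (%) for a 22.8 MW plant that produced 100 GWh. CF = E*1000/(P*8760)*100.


CF = 100 * 1000 / (22.8 * 8760) * 100 = 50.0681 %


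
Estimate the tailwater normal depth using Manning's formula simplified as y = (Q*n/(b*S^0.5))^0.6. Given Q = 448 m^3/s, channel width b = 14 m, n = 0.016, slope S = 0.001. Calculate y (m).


y = (448 * 0.016 / (14 * 0.001^0.5))^0.6 = 5.3157 m


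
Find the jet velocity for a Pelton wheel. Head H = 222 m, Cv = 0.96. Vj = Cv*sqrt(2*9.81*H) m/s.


Vj = 0.96 * sqrt(2*9.81*222) = 63.3574 m/s


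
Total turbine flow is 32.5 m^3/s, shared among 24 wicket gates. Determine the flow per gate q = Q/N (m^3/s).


q = 32.5 / 24 = 1.3542 m^3/s


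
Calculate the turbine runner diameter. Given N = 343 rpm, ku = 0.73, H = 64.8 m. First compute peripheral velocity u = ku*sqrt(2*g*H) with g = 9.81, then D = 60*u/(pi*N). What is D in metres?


u = 0.73 * sqrt(2*9.81*64.8) = 26.0291 m/s
D = 60 * 26.0291 / (pi * 343) = 1.4493 m


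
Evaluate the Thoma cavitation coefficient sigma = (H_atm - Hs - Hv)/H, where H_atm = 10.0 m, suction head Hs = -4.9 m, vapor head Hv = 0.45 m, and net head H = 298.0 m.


sigma = (10.0 - (-4.9) - 0.45) / 298.0 = 0.0485


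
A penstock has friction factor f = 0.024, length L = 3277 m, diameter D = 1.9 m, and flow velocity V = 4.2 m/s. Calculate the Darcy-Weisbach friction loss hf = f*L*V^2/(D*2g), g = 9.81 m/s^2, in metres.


hf = 0.024 * 3277 * 4.2^2 / (1.9 * 2 * 9.81) = 37.2163 m


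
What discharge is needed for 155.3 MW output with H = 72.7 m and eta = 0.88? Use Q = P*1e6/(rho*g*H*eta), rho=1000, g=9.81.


Q = 155.3 * 1e6 / (1000 * 9.81 * 72.7 * 0.88) = 247.4488 m^3/s


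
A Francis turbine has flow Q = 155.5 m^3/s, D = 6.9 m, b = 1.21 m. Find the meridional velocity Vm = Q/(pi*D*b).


Vm = 155.5 / (pi * 6.9 * 1.21) = 5.9285 m/s


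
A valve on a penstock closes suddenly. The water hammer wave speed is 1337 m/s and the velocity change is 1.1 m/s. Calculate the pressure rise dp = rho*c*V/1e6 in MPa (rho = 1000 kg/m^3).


dp = 1000 * 1337 * 1.1 / 1e6 = 1.4707 MPa


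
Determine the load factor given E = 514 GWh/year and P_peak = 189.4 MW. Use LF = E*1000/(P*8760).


LF = 514 * 1000 / (189.4 * 8760) = 0.3098


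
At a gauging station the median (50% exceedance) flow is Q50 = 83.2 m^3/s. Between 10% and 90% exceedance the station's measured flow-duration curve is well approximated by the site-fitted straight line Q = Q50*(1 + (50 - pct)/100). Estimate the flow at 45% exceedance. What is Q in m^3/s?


Q = 83.2 * (1 + (50 - 45)/100) = 87.3600 m^3/s


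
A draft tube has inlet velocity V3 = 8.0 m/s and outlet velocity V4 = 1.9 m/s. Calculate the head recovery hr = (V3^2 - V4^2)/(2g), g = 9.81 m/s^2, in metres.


hr = (8.0^2 - 1.9^2) / (2*9.81) = 3.0780 m


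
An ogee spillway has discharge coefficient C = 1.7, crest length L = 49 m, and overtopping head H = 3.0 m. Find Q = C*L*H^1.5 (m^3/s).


Q = 1.7 * 49 * 3.0^1.5 = 432.8395 m^3/s


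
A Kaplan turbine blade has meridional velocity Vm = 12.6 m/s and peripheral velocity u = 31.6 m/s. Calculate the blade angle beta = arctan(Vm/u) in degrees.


beta = arctan(12.6 / 31.6) = 21.7389 degrees


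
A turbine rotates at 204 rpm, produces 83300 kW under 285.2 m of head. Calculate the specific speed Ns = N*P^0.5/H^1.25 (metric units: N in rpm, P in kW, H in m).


Ns = 204 * 83300^0.5 / 285.2^1.25 = 50.2361


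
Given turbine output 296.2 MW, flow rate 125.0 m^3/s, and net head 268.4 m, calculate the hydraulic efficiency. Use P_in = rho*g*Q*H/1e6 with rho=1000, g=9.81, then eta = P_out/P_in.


P_in = 1000 * 9.81 * 125.0 * 268.4 / 1e6 = 329.1255 MW
eta = 296.2 / 329.1255 = 0.9000


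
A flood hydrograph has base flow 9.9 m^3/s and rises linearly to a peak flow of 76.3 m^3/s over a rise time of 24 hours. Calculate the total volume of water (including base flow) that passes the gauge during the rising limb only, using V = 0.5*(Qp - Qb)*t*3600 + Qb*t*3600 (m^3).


V = 0.5*(76.3 - 9.9)*24*3600 + 9.9*24*3600 = 3.7238e+06 m^3


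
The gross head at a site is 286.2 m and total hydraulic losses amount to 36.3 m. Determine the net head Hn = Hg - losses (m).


Hn = 286.2 - 36.3 = 249.9000 m


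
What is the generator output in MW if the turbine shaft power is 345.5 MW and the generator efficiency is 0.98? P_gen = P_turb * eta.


P_gen = 345.5 * 0.98 = 338.5900 MW


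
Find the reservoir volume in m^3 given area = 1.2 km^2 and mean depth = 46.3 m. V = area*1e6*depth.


V = 1.2 * 1e6 * 46.3 = 5.5560e+07 m^3


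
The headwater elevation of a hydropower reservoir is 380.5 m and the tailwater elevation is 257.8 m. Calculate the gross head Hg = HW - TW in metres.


Hg = 380.5 - 257.8 = 122.7000 m


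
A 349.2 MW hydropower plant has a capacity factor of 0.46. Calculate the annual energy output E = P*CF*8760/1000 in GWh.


E = 349.2 * 0.46 * 8760 / 1000 = 1407.1363 GWh


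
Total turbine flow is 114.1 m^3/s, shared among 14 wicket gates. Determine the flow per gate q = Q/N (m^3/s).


q = 114.1 / 14 = 8.1500 m^3/s


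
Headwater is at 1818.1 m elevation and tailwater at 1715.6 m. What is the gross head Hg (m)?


Hg = 1818.1 - 1715.6 = 102.5000 m


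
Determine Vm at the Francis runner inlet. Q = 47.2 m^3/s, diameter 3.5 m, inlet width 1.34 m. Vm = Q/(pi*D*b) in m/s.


Vm = 47.2 / (pi * 3.5 * 1.34) = 3.2035 m/s


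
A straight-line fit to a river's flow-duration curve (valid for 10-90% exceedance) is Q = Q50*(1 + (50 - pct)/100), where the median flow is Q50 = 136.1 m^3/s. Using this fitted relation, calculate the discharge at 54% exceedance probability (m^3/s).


Q = 136.1 * (1 + (50 - 54)/100) = 130.6560 m^3/s


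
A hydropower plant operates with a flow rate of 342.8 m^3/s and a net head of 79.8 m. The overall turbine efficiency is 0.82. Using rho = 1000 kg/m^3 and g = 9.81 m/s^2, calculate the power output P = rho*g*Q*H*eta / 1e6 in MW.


P = 1000 * 9.81 * 342.8 * 79.8 * 0.82 / 1e6 = 220.0526 MW


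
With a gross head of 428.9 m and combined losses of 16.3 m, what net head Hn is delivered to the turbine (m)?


Hn = 428.9 - 16.3 = 412.6000 m


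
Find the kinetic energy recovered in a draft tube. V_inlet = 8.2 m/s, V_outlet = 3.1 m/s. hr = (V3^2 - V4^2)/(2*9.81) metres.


hr = (8.2^2 - 3.1^2) / (2*9.81) = 2.9373 m


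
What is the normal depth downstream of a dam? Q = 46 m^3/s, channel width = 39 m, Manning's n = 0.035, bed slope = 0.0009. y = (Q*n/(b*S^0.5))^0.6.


y = (46 * 0.035 / (39 * 0.0009^0.5))^0.6 = 1.2111 m


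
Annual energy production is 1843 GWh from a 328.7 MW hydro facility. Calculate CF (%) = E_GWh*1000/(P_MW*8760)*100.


CF = 1843 * 1000 / (328.7 * 8760) * 100 = 64.0061 %


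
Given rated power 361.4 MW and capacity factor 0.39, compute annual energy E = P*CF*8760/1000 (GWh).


E = 361.4 * 0.39 * 8760 / 1000 = 1234.6870 GWh


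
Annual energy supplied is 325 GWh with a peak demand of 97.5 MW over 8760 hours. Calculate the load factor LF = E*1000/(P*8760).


LF = 325 * 1000 / (97.5 * 8760) = 0.3805


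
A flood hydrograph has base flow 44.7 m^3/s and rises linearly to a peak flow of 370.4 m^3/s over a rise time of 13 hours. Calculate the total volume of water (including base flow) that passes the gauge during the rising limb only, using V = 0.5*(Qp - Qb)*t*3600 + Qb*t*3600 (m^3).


V = 0.5*(370.4 - 44.7)*13*3600 + 44.7*13*3600 = 9.7133e+06 m^3


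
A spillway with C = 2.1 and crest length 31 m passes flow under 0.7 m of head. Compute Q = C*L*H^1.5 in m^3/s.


Q = 2.1 * 31 * 0.7^1.5 = 38.1266 m^3/s


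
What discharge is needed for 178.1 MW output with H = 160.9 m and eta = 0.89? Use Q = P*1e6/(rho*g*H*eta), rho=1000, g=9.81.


Q = 178.1 * 1e6 / (1000 * 9.81 * 160.9 * 0.89) = 126.7794 m^3/s


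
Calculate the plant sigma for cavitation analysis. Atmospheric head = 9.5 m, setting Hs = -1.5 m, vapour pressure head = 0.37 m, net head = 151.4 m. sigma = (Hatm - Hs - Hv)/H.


sigma = (9.5 - (-1.5) - 0.37) / 151.4 = 0.0702


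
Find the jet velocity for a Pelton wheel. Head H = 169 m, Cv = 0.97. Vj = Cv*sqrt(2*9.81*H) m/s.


Vj = 0.97 * sqrt(2*9.81*169) = 55.8553 m/s


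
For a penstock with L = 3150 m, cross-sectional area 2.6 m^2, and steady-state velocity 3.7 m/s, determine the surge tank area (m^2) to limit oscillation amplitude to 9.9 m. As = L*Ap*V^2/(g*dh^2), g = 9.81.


As = 3150 * 2.6 * 3.7^2 / (9.81 * 9.9^2) = 116.6133 m^2


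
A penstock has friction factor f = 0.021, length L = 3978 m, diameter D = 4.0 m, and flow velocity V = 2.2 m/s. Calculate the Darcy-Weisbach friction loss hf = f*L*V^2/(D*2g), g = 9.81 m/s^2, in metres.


hf = 0.021 * 3978 * 2.2^2 / (4.0 * 2 * 9.81) = 5.1519 m


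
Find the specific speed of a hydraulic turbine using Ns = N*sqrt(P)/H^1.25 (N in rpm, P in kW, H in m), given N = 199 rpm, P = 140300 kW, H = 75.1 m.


Ns = 199 * 140300^0.5 / 75.1^1.25 = 337.1569


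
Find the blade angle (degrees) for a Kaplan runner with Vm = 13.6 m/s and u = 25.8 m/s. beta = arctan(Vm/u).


beta = arctan(13.6 / 25.8) = 27.7951 degrees


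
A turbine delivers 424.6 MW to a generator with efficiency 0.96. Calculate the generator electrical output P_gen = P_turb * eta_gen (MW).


P_gen = 424.6 * 0.96 = 407.6160 MW


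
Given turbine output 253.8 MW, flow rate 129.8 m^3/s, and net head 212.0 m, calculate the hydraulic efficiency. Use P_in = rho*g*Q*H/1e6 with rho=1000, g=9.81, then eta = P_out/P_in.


P_in = 1000 * 9.81 * 129.8 * 212.0 / 1e6 = 269.9477 MW
eta = 253.8 / 269.9477 = 0.9402


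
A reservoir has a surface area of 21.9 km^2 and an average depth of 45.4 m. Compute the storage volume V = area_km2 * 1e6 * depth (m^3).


V = 21.9 * 1e6 * 45.4 = 9.9426e+08 m^3


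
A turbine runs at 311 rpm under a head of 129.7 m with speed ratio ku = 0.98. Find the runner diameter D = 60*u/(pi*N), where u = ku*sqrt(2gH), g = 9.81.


u = 0.98 * sqrt(2*9.81*129.7) = 49.4363 m/s
D = 60 * 49.4363 / (pi * 311) = 3.0359 m


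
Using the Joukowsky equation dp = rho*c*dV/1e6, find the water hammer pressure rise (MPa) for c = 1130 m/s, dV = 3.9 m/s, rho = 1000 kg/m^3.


dp = 1000 * 1130 * 3.9 / 1e6 = 4.4070 MPa


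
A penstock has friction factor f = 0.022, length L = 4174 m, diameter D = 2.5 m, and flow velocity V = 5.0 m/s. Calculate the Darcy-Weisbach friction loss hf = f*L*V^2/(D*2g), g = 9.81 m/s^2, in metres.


hf = 0.022 * 4174 * 5.0^2 / (2.5 * 2 * 9.81) = 46.8033 m


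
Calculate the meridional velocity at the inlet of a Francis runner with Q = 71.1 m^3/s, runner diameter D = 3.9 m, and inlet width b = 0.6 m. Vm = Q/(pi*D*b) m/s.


Vm = 71.1 / (pi * 3.9 * 0.6) = 9.6717 m/s


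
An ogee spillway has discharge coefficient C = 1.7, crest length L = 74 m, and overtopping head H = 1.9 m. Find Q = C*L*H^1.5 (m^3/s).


Q = 1.7 * 74 * 1.9^1.5 = 329.4663 m^3/s


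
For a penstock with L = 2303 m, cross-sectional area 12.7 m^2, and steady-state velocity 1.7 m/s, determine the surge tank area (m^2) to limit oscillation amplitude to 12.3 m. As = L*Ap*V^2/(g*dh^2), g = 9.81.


As = 2303 * 12.7 * 1.7^2 / (9.81 * 12.3^2) = 56.9530 m^2


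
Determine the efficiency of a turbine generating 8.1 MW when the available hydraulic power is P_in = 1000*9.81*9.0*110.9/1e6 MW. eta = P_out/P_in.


P_in = 1000 * 9.81 * 9.0 * 110.9 / 1e6 = 9.7914 MW
eta = 8.1 / 9.7914 = 0.8273


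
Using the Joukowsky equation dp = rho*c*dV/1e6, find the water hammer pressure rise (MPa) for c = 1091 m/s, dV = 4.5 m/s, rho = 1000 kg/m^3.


dp = 1000 * 1091 * 4.5 / 1e6 = 4.9095 MPa


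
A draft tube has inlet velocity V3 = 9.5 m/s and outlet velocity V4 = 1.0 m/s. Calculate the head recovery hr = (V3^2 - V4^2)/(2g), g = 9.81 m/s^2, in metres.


hr = (9.5^2 - 1.0^2) / (2*9.81) = 4.5489 m


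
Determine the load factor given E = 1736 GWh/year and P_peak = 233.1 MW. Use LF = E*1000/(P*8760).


LF = 1736 * 1000 / (233.1 * 8760) = 0.8502


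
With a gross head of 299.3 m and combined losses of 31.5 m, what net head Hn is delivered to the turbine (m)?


Hn = 299.3 - 31.5 = 267.8000 m


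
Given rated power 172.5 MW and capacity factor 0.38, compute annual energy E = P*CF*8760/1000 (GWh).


E = 172.5 * 0.38 * 8760 / 1000 = 574.2180 GWh


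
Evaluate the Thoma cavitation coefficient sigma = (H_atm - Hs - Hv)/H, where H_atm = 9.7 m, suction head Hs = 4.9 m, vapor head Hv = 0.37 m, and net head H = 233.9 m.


sigma = (9.7 - 4.9 - 0.37) / 233.9 = 0.0189


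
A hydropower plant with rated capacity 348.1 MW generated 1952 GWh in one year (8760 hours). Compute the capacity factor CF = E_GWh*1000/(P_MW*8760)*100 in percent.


CF = 1952 * 1000 / (348.1 * 8760) * 100 = 64.0135 %


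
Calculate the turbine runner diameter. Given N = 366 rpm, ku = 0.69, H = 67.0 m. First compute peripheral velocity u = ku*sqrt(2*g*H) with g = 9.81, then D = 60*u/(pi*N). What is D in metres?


u = 0.69 * sqrt(2*9.81*67.0) = 25.0170 m/s
D = 60 * 25.0170 / (pi * 366) = 1.3054 m


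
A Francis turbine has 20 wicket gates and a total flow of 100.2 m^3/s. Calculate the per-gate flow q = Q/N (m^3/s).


q = 100.2 / 20 = 5.0100 m^3/s


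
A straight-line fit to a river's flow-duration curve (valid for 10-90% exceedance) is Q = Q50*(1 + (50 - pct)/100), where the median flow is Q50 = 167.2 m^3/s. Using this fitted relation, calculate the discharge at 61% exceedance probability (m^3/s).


Q = 167.2 * (1 + (50 - 61)/100) = 148.8080 m^3/s


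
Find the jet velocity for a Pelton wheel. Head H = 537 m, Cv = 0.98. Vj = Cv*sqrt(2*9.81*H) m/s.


Vj = 0.98 * sqrt(2*9.81*537) = 100.5918 m/s


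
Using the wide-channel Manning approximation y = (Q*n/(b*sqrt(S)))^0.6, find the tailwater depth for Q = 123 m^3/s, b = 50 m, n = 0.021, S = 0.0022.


y = (123 * 0.021 / (50 * 0.0022^0.5))^0.6 = 1.0597 m


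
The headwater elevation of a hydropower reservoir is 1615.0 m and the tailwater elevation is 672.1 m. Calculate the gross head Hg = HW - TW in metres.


Hg = 1615.0 - 672.1 = 942.9000 m


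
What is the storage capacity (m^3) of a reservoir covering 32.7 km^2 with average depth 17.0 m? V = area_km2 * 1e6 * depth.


V = 32.7 * 1e6 * 17.0 = 5.5590e+08 m^3


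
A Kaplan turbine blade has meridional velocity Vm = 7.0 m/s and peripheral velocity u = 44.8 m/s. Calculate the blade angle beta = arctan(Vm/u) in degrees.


beta = arctan(7.0 / 44.8) = 8.8807 degrees


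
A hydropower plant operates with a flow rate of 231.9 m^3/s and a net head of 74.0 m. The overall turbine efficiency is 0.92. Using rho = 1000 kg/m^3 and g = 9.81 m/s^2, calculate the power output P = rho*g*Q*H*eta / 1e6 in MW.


P = 1000 * 9.81 * 231.9 * 74.0 * 0.92 / 1e6 = 154.8778 MW


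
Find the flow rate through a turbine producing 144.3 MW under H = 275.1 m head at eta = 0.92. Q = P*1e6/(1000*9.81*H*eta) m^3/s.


Q = 144.3 * 1e6 / (1000 * 9.81 * 275.1 * 0.92) = 58.1191 m^3/s


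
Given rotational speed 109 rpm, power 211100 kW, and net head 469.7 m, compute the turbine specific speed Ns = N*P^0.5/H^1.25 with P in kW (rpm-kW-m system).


Ns = 109 * 211100^0.5 / 469.7^1.25 = 22.9031


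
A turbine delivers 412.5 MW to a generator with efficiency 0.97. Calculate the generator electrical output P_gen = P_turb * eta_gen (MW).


P_gen = 412.5 * 0.97 = 400.1250 MW


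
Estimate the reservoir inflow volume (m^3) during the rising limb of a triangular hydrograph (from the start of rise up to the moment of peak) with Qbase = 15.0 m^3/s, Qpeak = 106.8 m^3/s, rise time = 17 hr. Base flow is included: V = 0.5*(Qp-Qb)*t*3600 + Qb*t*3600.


V = 0.5*(106.8 - 15.0)*17*3600 + 15.0*17*3600 = 3.7271e+06 m^3


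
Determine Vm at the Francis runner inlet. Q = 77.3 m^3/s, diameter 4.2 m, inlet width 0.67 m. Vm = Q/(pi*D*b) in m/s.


Vm = 77.3 / (pi * 4.2 * 0.67) = 8.7439 m/s


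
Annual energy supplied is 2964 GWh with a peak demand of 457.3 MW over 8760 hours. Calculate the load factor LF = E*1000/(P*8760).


LF = 2964 * 1000 / (457.3 * 8760) = 0.7399


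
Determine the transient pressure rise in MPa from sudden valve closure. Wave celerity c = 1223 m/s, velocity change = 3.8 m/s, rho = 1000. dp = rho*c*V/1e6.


dp = 1000 * 1223 * 3.8 / 1e6 = 4.6474 MPa


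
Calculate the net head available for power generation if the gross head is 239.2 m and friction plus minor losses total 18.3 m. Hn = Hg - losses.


Hn = 239.2 - 18.3 = 220.9000 m


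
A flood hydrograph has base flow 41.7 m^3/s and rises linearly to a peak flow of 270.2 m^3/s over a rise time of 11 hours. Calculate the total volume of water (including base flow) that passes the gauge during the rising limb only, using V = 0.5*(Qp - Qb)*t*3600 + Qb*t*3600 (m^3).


V = 0.5*(270.2 - 41.7)*11*3600 + 41.7*11*3600 = 6.1756e+06 m^3


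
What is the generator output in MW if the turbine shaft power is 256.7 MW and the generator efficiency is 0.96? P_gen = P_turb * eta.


P_gen = 256.7 * 0.96 = 246.4320 MW


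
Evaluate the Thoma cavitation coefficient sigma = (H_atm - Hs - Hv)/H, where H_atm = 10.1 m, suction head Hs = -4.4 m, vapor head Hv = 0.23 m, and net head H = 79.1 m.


sigma = (10.1 - (-4.4) - 0.23) / 79.1 = 0.1804


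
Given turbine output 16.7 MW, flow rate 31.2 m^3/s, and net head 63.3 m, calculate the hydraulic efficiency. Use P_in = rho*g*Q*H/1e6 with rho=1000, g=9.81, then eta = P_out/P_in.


P_in = 1000 * 9.81 * 31.2 * 63.3 / 1e6 = 19.3744 MW
eta = 16.7 / 19.3744 = 0.8620


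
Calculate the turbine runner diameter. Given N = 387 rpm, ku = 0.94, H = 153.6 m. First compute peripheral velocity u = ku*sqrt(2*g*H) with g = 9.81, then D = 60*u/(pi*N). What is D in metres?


u = 0.94 * sqrt(2*9.81*153.6) = 51.6028 m/s
D = 60 * 51.6028 / (pi * 387) = 2.5466 m


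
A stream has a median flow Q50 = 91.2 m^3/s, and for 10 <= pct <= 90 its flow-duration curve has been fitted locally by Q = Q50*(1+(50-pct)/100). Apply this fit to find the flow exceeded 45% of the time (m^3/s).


Q = 91.2 * (1 + (50 - 45)/100) = 95.7600 m^3/s


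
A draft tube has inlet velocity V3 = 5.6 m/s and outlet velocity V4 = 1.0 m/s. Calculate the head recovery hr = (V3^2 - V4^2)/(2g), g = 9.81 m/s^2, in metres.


hr = (5.6^2 - 1.0^2) / (2*9.81) = 1.5474 m


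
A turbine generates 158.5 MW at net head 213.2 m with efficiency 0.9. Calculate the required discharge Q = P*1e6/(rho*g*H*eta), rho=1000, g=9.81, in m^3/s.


Q = 158.5 * 1e6 / (1000 * 9.81 * 213.2 * 0.9) = 84.2036 m^3/s


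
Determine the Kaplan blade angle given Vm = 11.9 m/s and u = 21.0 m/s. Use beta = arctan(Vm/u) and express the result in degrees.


beta = arctan(11.9 / 21.0) = 29.5388 degrees


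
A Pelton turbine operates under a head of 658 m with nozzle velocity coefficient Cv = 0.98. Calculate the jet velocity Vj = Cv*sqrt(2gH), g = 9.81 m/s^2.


Vj = 0.98 * sqrt(2*9.81*658) = 111.3496 m/s


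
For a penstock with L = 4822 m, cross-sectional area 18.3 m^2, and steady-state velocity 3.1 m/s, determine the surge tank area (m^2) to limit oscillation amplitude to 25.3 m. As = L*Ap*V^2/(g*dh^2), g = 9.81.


As = 4822 * 18.3 * 3.1^2 / (9.81 * 25.3^2) = 135.0491 m^2


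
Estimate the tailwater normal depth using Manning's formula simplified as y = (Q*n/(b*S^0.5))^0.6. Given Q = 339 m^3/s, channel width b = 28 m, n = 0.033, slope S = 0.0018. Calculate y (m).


y = (339 * 0.033 / (28 * 0.0018^0.5))^0.6 = 3.8402 m


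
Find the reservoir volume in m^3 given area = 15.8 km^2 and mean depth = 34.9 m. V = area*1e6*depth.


V = 15.8 * 1e6 * 34.9 = 5.5142e+08 m^3


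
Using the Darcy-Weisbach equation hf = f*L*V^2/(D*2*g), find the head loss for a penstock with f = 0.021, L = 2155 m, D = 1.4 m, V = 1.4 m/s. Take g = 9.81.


hf = 0.021 * 2155 * 1.4^2 / (1.4 * 2 * 9.81) = 3.2292 m


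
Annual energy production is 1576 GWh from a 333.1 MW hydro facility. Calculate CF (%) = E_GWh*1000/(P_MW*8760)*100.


CF = 1576 * 1000 / (333.1 * 8760) * 100 = 54.0104 %


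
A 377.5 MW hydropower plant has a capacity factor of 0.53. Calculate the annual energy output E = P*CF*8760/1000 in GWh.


E = 377.5 * 0.53 * 8760 / 1000 = 1752.6570 GWh


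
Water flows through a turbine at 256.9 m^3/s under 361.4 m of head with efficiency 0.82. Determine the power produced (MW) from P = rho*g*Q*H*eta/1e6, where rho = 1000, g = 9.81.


P = 1000 * 9.81 * 256.9 * 361.4 * 0.82 / 1e6 = 746.8530 MW


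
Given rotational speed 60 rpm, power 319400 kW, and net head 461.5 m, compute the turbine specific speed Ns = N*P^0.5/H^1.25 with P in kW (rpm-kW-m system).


Ns = 60 * 319400^0.5 / 461.5^1.25 = 15.8527


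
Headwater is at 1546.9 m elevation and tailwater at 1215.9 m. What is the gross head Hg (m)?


Hg = 1546.9 - 1215.9 = 331.0000 m


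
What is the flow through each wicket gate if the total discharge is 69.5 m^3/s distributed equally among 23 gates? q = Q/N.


q = 69.5 / 23 = 3.0217 m^3/s


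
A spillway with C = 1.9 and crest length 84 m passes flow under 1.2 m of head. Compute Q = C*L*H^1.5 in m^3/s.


Q = 1.9 * 84 * 1.2^1.5 = 209.7996 m^3/s


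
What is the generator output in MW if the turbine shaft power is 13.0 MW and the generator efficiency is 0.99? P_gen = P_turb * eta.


P_gen = 13.0 * 0.99 = 12.8700 MW


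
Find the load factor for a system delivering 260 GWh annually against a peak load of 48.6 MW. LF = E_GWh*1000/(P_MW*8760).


LF = 260 * 1000 / (48.6 * 8760) = 0.6107


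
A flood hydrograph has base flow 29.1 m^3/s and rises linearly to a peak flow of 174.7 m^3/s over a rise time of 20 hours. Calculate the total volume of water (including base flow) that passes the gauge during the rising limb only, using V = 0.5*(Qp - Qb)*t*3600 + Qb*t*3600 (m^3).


V = 0.5*(174.7 - 29.1)*20*3600 + 29.1*20*3600 = 7.3368e+06 m^3
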